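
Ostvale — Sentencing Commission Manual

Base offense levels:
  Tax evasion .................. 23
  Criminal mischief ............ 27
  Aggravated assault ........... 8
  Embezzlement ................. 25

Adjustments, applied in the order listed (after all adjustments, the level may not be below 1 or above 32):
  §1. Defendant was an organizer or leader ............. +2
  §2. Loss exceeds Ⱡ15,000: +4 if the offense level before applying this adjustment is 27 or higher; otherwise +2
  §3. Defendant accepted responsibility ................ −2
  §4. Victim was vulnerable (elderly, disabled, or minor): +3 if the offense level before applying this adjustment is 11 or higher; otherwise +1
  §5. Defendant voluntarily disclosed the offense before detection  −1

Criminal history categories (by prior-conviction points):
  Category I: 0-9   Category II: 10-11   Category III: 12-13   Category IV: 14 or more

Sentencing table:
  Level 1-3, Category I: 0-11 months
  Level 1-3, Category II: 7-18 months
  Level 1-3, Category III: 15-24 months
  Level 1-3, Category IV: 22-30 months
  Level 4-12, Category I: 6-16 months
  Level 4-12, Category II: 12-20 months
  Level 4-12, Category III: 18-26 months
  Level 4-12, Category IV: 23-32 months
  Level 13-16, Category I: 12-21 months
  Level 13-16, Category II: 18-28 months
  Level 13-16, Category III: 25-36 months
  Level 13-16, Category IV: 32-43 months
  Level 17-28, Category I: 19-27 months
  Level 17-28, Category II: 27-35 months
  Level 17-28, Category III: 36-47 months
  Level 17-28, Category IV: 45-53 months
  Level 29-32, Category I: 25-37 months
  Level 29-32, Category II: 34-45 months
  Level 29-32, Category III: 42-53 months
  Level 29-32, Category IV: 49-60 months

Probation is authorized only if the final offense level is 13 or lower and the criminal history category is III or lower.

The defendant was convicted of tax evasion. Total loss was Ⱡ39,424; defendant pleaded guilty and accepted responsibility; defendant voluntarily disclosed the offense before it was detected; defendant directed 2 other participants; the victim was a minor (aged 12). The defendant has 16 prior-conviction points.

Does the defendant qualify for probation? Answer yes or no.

No

Base offense level for tax evasion: 23.
§1 applies: 23 + 2 = 25.
§2 applies (level before this adjustment is 25 < 27, so +2): 25 + 2 = 27.
§3 applies: 27 − 2 = 25.
§4 applies (level before this adjustment is 25 ≥ 11, so +3): 25 + 3 = 28.
§5 applies: 28 − 1 = 27.
Final offense level: 27.
Criminal history: 16 prior points → Category IV (14+).
Level 27 falls in the 17-28 band.
Grid: Level 17-28 × Category IV = 45-53 months.
Probation check: level 27 > 13 and category IV > III → not eligible.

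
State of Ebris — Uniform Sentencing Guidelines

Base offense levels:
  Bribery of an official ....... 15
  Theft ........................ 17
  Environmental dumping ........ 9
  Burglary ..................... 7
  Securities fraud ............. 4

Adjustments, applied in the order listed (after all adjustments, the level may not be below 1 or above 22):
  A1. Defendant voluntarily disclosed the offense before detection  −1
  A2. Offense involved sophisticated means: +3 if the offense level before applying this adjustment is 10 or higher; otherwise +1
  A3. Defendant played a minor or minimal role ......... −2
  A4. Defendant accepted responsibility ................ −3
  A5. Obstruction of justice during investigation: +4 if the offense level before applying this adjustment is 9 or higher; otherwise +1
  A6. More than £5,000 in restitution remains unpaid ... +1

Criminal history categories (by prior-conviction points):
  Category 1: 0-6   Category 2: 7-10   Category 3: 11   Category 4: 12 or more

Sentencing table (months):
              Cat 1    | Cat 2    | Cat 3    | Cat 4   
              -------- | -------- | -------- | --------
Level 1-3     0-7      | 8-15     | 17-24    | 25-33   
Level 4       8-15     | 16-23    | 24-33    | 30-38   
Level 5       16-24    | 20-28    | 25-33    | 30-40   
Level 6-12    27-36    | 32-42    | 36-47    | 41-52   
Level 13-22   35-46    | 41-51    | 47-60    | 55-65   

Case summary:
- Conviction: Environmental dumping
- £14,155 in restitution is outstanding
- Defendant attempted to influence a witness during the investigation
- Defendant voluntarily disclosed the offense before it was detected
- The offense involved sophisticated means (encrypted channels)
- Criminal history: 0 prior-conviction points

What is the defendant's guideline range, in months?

Base offense level for environmental dumping: 9.
A1 applies: 9 − 1 = 8.
A2 applies (level before this adjustment is 8 < 10, so +1): 8 + 1 = 9.
A4 does not apply.
A5 applies (level before this adjustment is 9 ≥ 9, so +4): 9 + 4 = 13.
A6 applies: 13 + 1 = 14.
Final offense level: 14.
Criminal history: 0 prior points → Category 1 (0-6).
Level 14 falls in the 13-22 band.
Grid: Level 13-22 × Category 1 = 35-46 months.

35-46 months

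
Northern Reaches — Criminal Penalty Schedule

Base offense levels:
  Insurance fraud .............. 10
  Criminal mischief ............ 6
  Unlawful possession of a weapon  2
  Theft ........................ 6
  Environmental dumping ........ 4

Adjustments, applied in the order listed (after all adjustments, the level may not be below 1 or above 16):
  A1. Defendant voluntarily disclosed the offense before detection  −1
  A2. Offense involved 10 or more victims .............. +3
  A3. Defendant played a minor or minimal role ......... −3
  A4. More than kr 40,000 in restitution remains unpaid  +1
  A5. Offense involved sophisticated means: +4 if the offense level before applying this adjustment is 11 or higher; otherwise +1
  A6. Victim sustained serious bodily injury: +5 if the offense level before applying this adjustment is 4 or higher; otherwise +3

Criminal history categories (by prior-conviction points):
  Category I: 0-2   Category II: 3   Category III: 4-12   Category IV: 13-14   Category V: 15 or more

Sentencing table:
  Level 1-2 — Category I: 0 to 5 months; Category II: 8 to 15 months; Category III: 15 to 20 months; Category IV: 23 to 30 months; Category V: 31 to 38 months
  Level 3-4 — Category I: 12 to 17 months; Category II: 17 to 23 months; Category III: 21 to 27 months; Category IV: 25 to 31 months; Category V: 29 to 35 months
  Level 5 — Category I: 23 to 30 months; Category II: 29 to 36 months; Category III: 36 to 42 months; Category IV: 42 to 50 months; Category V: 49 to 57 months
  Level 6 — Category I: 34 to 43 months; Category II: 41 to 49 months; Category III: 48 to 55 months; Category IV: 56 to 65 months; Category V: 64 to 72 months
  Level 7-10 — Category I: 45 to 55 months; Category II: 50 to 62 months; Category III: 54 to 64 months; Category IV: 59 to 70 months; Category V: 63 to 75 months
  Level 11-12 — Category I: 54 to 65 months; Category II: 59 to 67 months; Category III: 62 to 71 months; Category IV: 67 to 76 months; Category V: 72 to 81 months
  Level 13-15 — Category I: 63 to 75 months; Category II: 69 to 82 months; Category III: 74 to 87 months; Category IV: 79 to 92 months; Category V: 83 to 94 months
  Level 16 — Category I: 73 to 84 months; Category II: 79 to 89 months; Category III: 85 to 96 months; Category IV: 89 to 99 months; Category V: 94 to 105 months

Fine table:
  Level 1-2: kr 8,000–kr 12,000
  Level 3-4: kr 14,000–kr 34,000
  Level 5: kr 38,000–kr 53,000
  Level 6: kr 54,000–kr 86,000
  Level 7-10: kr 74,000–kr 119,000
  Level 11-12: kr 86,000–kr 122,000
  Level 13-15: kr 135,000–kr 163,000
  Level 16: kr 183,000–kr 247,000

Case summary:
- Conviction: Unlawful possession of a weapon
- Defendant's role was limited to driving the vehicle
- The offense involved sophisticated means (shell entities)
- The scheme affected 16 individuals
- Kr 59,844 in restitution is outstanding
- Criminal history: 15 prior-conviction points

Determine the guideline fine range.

Base offense level for unlawful possession of a weapon: 2.
A2 applies: 2 + 3 = 5.
A3 applies: 5 − 3 = 2.
A4 applies: 2 + 1 = 3.
A5 applies (level before this adjustment is 3 < 11, so +1): 3 + 1 = 4.
Final offense level: 4.
Level 4 falls in the 3-4 band.
Fine table: Level 3-4 → kr 14,000–kr 34,000.

kr 14,000–kr 34,000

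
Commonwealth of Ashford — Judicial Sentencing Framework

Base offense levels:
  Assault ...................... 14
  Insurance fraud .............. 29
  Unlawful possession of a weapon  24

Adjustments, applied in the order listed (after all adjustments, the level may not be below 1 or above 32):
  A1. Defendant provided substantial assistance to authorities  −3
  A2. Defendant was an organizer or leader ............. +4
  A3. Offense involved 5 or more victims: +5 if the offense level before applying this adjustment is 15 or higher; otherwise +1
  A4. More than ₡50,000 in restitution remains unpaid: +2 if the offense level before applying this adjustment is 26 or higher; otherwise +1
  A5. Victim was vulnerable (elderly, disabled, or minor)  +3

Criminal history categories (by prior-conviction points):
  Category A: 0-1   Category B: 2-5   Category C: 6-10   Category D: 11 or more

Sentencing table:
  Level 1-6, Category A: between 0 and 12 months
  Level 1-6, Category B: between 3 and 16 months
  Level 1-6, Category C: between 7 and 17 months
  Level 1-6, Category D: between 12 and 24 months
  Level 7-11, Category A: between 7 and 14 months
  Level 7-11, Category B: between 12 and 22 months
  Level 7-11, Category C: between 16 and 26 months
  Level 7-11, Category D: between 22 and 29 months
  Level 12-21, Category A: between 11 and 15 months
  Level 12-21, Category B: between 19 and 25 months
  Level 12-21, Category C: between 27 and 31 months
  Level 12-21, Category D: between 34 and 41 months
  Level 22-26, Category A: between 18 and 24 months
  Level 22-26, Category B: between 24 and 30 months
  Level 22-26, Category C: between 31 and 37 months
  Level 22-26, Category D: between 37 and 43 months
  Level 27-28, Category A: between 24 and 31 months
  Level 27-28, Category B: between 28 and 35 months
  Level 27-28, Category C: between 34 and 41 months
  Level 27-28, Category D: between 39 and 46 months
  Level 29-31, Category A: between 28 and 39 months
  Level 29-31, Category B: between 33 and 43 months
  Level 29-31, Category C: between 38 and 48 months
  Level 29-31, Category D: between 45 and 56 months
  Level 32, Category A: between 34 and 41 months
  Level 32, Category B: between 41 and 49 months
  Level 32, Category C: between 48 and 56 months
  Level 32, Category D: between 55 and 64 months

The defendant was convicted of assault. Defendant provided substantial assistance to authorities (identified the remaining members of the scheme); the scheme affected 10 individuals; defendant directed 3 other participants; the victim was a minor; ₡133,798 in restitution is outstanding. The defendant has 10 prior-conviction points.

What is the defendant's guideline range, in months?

31-37 months

Base offense level for assault: 14.
A1 applies: 14 − 3 = 11.
A2 applies: 11 + 4 = 15.
A3 applies (level before this adjustment is 15 ≥ 15, so +5): 15 + 5 = 20.
A4 applies (level before this adjustment is 20 < 26, so +1): 20 + 1 = 21.
A5 applies: 21 + 3 = 24.
Final offense level: 24.
Criminal history: 10 prior points → Category C (6-10).
Level 24 falls in the 22-26 band.
Grid: Level 22-26 × Category C = 31-37 months.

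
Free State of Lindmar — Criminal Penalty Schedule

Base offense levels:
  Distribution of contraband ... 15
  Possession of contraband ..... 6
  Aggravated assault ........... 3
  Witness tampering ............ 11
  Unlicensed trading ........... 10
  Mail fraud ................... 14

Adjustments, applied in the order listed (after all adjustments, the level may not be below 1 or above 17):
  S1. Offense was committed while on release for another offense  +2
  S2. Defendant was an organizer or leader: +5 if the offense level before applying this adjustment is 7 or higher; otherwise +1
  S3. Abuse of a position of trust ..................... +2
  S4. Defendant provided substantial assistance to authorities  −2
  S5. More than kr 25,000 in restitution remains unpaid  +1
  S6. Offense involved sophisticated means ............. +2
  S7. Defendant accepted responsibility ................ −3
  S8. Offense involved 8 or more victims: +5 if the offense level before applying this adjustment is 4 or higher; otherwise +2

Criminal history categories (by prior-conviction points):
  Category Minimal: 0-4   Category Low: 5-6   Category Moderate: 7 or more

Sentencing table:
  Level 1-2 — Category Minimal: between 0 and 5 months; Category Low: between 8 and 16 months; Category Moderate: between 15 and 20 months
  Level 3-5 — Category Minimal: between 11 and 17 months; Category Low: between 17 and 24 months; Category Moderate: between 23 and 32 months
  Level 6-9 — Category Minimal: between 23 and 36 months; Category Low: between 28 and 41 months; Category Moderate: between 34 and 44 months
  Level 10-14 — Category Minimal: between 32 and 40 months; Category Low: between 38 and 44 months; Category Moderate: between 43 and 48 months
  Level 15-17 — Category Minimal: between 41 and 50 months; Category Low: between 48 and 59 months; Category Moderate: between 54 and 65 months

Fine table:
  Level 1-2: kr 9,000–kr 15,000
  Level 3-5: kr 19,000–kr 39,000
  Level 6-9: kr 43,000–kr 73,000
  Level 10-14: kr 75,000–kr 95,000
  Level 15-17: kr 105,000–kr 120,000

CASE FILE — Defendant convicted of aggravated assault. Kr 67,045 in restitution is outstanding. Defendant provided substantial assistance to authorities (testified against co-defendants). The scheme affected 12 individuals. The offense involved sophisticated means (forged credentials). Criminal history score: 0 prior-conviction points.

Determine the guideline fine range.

Base offense level for aggravated assault: 3.
S1 does not apply.
S2 does not apply.
S3 does not apply.
S4 applies: 3 − 2 = 1.
S5 applies: 1 + 1 = 2.
S6 applies: 2 + 2 = 4.
S7 does not apply.
S8 applies (level before this adjustment is 4 ≥ 4, so +5): 4 + 5 = 9.
Final offense level: 9.
Level 9 falls in the 6-9 band.
Fine table: Level 6-9 → kr 43,000–kr 73,000.

kr 43,000–kr 73,000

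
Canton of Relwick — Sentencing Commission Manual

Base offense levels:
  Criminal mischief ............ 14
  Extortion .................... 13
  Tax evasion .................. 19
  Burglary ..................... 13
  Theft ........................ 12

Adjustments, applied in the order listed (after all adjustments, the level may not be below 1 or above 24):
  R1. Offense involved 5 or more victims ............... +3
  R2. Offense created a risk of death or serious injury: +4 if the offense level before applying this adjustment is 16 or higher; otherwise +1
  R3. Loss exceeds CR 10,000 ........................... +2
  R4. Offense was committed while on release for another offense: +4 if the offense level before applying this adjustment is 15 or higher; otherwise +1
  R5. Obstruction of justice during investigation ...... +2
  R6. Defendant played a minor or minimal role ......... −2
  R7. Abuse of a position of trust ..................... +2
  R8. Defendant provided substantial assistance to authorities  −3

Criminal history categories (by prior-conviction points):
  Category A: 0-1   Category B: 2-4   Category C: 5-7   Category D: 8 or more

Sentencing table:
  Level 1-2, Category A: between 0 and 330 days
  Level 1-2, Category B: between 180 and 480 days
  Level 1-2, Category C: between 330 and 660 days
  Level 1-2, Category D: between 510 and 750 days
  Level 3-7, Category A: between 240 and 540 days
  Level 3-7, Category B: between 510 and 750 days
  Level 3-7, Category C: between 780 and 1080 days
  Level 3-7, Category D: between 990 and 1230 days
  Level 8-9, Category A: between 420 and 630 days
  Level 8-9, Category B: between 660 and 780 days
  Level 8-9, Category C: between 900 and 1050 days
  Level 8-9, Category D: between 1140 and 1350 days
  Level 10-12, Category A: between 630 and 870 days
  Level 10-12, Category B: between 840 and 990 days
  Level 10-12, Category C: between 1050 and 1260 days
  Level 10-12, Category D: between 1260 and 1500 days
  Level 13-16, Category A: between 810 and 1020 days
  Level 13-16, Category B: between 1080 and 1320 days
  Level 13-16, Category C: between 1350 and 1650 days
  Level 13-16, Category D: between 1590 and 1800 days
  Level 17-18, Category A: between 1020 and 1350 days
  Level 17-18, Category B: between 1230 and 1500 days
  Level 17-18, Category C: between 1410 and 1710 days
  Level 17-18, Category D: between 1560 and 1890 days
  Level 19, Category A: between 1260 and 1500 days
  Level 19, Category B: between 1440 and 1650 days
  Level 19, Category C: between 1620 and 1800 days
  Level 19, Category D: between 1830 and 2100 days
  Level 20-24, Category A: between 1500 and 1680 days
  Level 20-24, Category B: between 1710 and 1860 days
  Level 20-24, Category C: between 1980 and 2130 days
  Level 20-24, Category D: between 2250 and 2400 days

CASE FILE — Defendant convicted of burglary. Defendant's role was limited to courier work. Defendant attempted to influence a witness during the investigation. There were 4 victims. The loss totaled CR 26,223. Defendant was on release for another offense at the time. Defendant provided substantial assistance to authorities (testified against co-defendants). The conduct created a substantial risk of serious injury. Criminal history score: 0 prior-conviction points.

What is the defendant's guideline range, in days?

Base offense level for burglary: 13.
R2 applies (level before this adjustment is 13 < 16, so +1): 13 + 1 = 14.
R3 applies: 14 + 2 = 16.
R4 applies (level before this adjustment is 16 ≥ 15, so +4): 16 + 4 = 20.
R5 applies: 20 + 2 = 22.
R6 applies: 22 − 2 = 20.
R8 applies: 20 − 3 = 17.
Final offense level: 17.
Criminal history: 0 prior points → Category A (0-1).
Level 17 falls in the 17-18 band.
Grid: Level 17-18 × Category A = 1020-1350 days.

1020-1350 days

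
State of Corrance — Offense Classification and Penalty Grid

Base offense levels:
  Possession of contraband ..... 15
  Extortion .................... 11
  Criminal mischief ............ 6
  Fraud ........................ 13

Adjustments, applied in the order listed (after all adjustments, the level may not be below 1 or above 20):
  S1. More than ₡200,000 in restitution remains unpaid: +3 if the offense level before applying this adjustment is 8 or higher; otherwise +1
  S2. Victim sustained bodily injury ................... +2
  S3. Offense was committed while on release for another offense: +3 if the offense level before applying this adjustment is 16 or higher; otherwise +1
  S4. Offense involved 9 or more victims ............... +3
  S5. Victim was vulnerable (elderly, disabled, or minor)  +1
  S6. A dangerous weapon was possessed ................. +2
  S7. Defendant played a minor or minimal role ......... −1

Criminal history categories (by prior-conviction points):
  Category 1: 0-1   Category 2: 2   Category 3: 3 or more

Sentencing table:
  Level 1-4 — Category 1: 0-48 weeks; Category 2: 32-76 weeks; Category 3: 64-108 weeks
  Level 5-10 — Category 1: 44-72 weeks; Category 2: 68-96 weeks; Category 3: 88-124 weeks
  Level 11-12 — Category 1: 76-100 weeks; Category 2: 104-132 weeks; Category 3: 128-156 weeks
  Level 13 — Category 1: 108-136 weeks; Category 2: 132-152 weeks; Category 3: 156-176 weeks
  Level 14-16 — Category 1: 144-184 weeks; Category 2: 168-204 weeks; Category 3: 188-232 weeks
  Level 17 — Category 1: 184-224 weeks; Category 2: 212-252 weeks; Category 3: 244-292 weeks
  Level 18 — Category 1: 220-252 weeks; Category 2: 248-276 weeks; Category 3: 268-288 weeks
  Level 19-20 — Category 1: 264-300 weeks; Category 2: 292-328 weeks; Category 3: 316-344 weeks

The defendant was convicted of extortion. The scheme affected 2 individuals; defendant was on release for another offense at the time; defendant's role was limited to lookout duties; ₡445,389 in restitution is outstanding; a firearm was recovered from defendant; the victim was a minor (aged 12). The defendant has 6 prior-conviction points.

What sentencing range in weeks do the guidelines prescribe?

244-292 weeks

Base offense level for extortion: 11.
S1 applies (level before this adjustment is 11 ≥ 8, so +3): 11 + 3 = 14.
S3 applies (level before this adjustment is 14 < 16, so +1): 14 + 1 = 15.
S4 does not apply.
S5 applies: 15 + 1 = 16.
S6 applies: 16 + 2 = 18.
S7 applies: 18 − 1 = 17.
Final offense level: 17.
Criminal history: 6 prior points → Category 3 (3+).
Level 17 falls in the 17 band.
Grid: Level 17 × Category 3 = 244-292 weeks.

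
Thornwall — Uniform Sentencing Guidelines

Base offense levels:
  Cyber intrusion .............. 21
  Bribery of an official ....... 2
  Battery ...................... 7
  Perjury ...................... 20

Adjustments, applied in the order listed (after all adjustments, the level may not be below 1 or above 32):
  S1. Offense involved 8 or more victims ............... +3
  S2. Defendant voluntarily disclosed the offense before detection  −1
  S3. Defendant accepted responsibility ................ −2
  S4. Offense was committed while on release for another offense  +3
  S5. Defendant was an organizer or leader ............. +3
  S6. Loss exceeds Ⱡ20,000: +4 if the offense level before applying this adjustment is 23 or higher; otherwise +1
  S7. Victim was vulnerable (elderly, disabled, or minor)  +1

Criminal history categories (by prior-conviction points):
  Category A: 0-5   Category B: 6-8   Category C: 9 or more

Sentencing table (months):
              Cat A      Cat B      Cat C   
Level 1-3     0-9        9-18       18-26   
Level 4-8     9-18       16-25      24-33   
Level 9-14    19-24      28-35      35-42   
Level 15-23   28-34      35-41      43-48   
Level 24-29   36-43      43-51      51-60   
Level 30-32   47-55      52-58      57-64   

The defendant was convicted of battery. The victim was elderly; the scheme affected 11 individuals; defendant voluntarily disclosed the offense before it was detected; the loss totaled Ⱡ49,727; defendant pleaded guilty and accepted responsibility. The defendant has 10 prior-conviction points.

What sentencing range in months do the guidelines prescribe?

Base offense level for battery: 7.
S1 applies: 7 + 3 = 10.
S2 applies: 10 − 1 = 9.
S3 applies: 9 − 2 = 7.
S4 does not apply.
S6 applies (level before this adjustment is 7 < 23, so +1): 7 + 1 = 8.
S7 applies: 8 + 1 = 9.
Final offense level: 9.
Criminal history: 10 prior points → Category C (9+).
Level 9 falls in the 9-14 band.
Grid: Level 9-14 × Category C = 35-42 months.

35-42 months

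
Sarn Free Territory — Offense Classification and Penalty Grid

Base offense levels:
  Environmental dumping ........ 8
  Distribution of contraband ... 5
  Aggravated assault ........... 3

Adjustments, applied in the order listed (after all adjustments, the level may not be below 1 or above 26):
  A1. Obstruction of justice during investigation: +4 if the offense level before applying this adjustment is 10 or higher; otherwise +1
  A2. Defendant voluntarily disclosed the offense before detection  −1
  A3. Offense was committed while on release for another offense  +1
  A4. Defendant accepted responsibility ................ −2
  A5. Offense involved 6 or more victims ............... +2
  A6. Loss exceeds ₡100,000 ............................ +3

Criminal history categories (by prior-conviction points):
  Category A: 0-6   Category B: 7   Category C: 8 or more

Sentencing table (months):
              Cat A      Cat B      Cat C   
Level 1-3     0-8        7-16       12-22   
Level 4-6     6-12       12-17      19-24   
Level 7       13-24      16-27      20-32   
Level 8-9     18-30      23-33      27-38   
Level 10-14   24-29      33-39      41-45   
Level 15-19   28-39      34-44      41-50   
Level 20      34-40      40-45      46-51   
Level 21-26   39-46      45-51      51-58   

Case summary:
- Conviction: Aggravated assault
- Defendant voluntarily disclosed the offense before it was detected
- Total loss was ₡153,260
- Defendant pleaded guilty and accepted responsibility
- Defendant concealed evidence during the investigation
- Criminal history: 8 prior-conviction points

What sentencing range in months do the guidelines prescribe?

19-24 months

Base offense level for aggravated assault: 3.
A1 applies (level before this adjustment is 3 < 10, so +1): 3 + 1 = 4.
A2 applies: 4 − 1 = 3.
A4 applies: 3 − 2 = 1.
A5 does not apply.
A6 applies: 1 + 3 = 4.
Final offense level: 4.
Criminal history: 8 prior points → Category C (8+).
Level 4 falls in the 4-6 band.
Grid: Level 4-6 × Category C = 19-24 months.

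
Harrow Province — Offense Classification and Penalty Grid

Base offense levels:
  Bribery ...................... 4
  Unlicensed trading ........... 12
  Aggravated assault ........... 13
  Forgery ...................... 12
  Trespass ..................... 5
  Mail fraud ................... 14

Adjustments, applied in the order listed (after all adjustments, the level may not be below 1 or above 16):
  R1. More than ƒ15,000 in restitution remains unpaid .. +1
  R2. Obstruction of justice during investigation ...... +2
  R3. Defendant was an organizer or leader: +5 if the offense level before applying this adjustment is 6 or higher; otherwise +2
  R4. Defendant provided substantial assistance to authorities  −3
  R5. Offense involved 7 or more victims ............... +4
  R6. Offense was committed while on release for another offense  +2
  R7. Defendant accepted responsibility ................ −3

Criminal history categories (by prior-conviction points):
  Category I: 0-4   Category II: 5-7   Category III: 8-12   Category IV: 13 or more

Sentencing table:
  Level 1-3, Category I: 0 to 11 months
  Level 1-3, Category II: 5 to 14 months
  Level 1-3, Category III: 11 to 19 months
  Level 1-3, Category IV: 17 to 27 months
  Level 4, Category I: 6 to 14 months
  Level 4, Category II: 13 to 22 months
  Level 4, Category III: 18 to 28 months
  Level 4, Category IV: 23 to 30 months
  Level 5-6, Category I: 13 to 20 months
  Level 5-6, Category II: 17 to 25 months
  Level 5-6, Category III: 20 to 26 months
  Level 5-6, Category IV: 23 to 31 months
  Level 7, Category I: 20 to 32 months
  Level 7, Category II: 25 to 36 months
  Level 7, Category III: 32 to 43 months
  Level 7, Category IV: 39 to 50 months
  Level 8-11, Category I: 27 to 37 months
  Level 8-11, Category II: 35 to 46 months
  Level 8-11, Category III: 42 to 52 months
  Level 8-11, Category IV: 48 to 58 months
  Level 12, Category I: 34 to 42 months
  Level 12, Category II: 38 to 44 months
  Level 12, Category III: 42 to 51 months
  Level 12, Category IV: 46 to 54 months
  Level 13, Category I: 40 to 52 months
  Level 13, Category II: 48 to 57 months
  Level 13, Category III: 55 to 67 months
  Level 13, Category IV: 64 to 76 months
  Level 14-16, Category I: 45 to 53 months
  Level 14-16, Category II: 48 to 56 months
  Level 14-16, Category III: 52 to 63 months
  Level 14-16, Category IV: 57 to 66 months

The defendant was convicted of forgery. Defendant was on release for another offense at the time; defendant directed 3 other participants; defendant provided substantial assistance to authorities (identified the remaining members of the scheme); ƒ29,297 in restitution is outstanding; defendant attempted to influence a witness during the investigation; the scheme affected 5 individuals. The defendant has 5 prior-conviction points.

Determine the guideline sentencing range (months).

48-56 months

Base offense level for forgery: 12.
R1 applies: 12 + 1 = 13.
R2 applies: 13 + 2 = 15.
R3 applies (level before this adjustment is 15 ≥ 6, so +5): 15 + 5 = 20.
R4 applies: 20 − 3 = 17.
R6 applies: 17 + 2 = 19.
R7 does not apply.
Level 19 exceeds the maximum of 16; capped at 16.
Final offense level: 16.
Criminal history: 5 prior points → Category II (5-7).
Level 16 falls in the 14-16 band.
Grid: Level 14-16 × Category II = 48-56 months.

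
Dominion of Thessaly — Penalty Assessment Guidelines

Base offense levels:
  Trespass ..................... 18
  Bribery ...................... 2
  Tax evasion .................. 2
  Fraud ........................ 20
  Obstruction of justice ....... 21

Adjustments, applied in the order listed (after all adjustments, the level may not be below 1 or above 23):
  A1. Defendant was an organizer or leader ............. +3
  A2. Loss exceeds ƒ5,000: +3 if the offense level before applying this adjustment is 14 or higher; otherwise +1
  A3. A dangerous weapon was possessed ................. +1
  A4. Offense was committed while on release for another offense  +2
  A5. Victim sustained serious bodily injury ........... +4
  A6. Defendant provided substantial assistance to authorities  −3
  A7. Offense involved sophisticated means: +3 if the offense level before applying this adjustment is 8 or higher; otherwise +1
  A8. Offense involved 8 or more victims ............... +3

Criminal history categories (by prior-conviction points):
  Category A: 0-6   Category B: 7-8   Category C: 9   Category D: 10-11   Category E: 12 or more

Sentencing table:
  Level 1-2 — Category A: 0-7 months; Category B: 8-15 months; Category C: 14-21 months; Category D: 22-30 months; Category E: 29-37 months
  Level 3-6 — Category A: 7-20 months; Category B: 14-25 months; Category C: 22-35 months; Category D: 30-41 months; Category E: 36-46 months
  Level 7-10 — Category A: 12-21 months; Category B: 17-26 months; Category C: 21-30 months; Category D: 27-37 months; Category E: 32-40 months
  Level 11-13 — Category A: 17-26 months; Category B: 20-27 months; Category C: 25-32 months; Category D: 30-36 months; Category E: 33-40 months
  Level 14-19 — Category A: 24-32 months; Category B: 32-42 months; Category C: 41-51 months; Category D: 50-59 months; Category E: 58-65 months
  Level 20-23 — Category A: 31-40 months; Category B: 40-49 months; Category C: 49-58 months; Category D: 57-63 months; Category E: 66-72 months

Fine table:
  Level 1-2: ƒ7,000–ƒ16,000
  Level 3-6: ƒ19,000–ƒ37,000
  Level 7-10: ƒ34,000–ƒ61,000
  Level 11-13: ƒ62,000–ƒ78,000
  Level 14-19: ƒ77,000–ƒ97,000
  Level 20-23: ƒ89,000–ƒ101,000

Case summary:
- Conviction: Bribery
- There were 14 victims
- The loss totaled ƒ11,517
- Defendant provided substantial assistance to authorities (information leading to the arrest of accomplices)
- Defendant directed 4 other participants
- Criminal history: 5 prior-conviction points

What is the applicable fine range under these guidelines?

Base offense level for bribery: 2.
A1 applies: 2 + 3 = 5.
A2 applies (level before this adjustment is 5 < 14, so +1): 5 + 1 = 6.
A3 does not apply.
A4 does not apply.
A5 does not apply.
A6 applies: 6 − 3 = 3.
A7 does not apply.
A8 applies: 3 + 3 = 6.
Final offense level: 6.
Level 6 falls in the 3-6 band.
Fine table: Level 3-6 → ƒ19,000–ƒ37,000.

ƒ19,000–ƒ37,000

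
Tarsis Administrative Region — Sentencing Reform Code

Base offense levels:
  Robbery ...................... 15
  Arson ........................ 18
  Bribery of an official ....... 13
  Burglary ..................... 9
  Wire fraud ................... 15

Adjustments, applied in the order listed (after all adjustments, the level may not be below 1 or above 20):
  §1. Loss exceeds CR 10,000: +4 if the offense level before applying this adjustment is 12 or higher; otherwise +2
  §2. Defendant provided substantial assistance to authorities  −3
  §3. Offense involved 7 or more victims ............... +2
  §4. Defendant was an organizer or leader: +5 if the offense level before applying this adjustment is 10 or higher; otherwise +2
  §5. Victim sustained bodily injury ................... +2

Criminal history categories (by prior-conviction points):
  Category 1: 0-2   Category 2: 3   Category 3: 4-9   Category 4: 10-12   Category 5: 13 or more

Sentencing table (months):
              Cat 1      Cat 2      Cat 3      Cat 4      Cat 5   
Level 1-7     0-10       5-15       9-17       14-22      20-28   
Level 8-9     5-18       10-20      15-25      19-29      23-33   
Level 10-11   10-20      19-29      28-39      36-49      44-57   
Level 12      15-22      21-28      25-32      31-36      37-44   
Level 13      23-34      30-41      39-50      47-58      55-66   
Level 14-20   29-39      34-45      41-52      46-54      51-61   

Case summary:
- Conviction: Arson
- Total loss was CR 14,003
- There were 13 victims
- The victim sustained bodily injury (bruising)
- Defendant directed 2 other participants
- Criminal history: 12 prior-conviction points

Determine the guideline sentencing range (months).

46-54 months

Base offense level for arson: 18.
§1 applies (level before this adjustment is 18 ≥ 12, so +4): 18 + 4 = 22.
§3 applies: 22 + 2 = 24.
§4 applies (level before this adjustment is 24 ≥ 10, so +5): 24 + 5 = 29.
§5 applies: 29 + 2 = 31.
Level 31 exceeds the maximum of 20; capped at 20.
Final offense level: 20.
Criminal history: 12 prior points → Category 4 (10-12).
Level 20 falls in the 14-20 band.
Grid: Level 14-20 × Category 4 = 46-54 months.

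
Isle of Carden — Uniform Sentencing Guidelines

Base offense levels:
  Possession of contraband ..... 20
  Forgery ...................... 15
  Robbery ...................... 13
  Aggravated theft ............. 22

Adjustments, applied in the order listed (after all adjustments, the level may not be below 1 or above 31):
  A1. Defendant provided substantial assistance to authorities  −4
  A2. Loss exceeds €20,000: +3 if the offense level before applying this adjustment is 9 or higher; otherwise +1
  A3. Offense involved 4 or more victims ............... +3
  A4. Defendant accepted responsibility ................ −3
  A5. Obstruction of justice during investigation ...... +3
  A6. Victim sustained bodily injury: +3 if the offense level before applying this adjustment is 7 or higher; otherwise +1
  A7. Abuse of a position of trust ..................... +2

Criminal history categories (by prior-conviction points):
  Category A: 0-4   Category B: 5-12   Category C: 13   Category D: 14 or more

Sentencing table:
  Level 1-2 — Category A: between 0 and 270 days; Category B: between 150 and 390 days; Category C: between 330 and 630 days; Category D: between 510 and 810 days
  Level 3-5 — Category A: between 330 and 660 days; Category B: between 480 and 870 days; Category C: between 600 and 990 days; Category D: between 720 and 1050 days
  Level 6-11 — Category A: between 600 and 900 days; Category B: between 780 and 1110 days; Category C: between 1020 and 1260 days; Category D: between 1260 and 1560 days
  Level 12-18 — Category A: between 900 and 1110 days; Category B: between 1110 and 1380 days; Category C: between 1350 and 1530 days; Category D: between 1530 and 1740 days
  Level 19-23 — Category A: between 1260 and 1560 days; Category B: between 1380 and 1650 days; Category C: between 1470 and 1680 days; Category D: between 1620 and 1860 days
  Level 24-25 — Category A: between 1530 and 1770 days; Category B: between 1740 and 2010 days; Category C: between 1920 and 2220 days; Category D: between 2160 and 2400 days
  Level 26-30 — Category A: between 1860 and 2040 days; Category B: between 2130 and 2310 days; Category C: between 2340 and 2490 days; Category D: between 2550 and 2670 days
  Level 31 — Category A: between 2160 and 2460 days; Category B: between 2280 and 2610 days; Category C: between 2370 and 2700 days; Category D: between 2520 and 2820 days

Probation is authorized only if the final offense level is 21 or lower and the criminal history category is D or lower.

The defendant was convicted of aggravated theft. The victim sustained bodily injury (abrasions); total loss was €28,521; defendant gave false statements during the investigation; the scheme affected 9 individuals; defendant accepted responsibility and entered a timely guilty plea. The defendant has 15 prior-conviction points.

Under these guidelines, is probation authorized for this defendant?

No

Base offense level for aggravated theft: 22.
A1 does not apply.
A2 applies (level before this adjustment is 22 ≥ 9, so +3): 22 + 3 = 25.
A3 applies: 25 + 3 = 28.
A4 applies: 28 − 3 = 25.
A5 applies: 25 + 3 = 28.
A6 applies (level before this adjustment is 28 ≥ 7, so +3): 28 + 3 = 31.
A7 does not apply.
Final offense level: 31.
Criminal history: 15 prior points → Category D (14+).
Level 31 falls in the 31 band.
Grid: Level 31 × Category D = 2520-2820 days.
Probation check: level 31 > 21 and category D ≤ D → not eligible.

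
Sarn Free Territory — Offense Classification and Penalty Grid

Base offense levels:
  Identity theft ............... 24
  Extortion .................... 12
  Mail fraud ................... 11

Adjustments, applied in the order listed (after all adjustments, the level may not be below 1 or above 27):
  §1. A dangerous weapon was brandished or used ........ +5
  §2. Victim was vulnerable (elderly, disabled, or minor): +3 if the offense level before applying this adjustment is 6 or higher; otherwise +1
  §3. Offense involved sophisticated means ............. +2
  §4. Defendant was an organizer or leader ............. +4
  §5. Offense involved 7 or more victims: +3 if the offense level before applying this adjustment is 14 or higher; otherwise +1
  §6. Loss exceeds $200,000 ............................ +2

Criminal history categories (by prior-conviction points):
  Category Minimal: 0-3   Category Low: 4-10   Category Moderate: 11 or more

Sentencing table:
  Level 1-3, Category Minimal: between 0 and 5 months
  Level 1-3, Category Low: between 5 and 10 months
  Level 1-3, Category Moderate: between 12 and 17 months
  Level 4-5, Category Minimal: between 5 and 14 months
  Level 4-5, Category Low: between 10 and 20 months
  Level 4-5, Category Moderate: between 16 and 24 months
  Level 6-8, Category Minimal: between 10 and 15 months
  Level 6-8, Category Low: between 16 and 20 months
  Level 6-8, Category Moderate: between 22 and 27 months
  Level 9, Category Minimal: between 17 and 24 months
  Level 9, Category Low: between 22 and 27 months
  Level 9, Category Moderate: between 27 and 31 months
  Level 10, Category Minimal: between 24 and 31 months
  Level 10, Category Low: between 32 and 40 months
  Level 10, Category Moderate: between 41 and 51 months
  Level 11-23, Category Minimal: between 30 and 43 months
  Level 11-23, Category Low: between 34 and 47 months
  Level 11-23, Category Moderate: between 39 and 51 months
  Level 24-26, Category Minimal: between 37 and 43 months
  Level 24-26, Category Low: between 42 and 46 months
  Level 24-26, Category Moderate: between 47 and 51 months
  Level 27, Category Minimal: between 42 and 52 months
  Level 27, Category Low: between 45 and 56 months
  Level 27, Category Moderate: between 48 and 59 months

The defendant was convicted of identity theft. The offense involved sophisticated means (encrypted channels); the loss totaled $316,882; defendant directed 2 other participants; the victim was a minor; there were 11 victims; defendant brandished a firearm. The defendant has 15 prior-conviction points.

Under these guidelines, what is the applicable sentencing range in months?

48-59 months

Base offense level for identity theft: 24.
§1 applies: 24 + 5 = 29.
§2 applies (level before this adjustment is 29 ≥ 6, so +3): 29 + 3 = 32.
§3 applies: 32 + 2 = 34.
§4 applies: 34 + 4 = 38.
§5 applies (level before this adjustment is 38 ≥ 14, so +3): 38 + 3 = 41.
§6 applies: 41 + 2 = 43.
Level 43 exceeds the maximum of 27; capped at 27.
Final offense level: 27.
Criminal history: 15 prior points → Category Moderate (11+).
Level 27 falls in the 27 band.
Grid: Level 27 × Category Moderate = 48-59 months.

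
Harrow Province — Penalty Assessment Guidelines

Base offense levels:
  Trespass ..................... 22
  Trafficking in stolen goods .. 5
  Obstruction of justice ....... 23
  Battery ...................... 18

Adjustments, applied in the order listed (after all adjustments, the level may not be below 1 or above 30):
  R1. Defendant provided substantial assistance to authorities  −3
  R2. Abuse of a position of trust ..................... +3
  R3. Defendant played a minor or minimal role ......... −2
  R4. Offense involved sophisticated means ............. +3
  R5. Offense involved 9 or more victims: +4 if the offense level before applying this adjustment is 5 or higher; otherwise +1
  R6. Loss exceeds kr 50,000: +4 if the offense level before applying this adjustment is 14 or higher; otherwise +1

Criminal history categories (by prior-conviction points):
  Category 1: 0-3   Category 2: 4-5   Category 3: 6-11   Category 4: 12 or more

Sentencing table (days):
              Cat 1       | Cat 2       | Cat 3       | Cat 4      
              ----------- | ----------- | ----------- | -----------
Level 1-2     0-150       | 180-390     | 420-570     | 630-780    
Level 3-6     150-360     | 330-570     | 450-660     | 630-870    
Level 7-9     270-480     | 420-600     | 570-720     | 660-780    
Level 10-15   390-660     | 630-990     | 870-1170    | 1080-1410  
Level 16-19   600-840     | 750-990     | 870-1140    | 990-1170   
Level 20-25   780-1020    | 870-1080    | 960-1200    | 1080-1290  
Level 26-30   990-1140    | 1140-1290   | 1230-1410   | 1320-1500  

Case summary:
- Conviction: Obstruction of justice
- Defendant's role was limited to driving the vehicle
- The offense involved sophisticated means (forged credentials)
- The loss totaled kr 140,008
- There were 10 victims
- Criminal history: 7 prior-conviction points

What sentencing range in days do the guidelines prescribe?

Base offense level for obstruction of justice: 23.
R3 applies: 23 − 2 = 21.
R4 applies: 21 + 3 = 24.
R5 applies (level before this adjustment is 24 ≥ 5, so +4): 24 + 4 = 28.
R6 applies (level before this adjustment is 28 ≥ 14, so +4): 28 + 4 = 32.
Level 32 exceeds the maximum of 30; capped at 30.
Final offense level: 30.
Criminal history: 7 prior points → Category 3 (6-11).
Level 30 falls in the 26-30 band.
Grid: Level 26-30 × Category 3 = 1230-1410 days.

1230-1410 days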